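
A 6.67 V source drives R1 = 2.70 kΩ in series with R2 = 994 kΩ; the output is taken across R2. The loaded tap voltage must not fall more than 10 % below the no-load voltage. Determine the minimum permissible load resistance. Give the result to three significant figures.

R_L(min) ≈ 24.2 kΩ

Output resistance R_th = R1‖R2 = (2.70 × 994)/996.7 = 2.693 kΩ.
The fractional drop is R_th/(R_th + R_L); requiring this ≤ 0.100 gives R_L ≥ R_th(1/0.100 − 1) = 2.693 × 9.000 = 24.2 kΩ.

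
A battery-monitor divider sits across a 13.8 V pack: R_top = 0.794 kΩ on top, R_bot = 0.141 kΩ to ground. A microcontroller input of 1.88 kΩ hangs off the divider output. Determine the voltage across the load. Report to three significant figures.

V_out ≈ 1.96 V

The load sits in parallel with R_bot: R_bot‖R_L = (141 × 1880) / (141 + 1880) = 131.2 Ω.
V_out = 13.8 × 131.2 / (794 + 131.2) = 13.8 × 131.2/925.2 = 1.96 V.
(Unloaded it would have been 2.08 V.)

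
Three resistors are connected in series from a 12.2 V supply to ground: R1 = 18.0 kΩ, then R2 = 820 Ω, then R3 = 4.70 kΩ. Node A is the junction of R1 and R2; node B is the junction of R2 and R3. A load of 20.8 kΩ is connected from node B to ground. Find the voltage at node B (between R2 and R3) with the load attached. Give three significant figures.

At node B, R3 is in parallel with the load: R3‖R_L = 3834 Ω.
Below node A the resistance is R2 + (R3‖R_L) = 4654 Ω, so V_A = 12.2 × 4654/22650 = 2.506 V.
Then V_B = V_A × (R3‖R_L)/(R2 + R3‖R_L) = 2.506 × 3834/4654 = 2.06 V.

V ≈ 2.06 V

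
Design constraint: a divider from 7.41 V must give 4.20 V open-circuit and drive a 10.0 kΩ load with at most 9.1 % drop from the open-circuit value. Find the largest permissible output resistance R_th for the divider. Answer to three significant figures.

Loading drop = R_th/(R_th + R_L) ≤ 0.0910, so R_th ≤ R_L · ε/(1−ε) = 10.0 kΩ × 0.0910/0.9090 = 1.00 kΩ.

R_th ≤ 1.00 kΩ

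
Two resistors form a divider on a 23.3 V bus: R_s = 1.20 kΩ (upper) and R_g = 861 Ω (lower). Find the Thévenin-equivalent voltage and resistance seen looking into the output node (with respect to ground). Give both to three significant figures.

V_th = 9.73 V, R_th = 501 Ω

V_th is the open-circuit tap voltage: 23.3 × 861/(1200 + 861) = 9.73 V.
With the supply zeroed, R_s and R_g appear in parallel from the tap: R_th = R_s‖R_g = (1200 × 861)/2061 = 501 Ω.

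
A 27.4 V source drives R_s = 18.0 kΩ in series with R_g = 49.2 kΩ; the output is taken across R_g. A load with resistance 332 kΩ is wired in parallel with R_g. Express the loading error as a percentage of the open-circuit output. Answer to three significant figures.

3.82 %

The divider's output (Thévenin) resistance is R_s‖R_g = 13.18 kΩ.
Fractional drop under load = R_th/(R_th + R_L) = 13.18 / (13.18 + 332) = 0.03818.
So the output falls by 3.82 %.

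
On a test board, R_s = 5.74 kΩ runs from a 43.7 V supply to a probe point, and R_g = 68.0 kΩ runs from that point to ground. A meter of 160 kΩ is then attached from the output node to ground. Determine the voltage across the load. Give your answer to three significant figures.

V_out ≈ 39.0 V

The load sits in parallel with R_g: R_g‖R_L = (68.0 × 160) / (68.0 + 160) = 47.72 kΩ.
V_out = 43.7 × 47.72 / (5.74 + 47.72) = 43.7 × 47.72/53.46 = 39.0 V.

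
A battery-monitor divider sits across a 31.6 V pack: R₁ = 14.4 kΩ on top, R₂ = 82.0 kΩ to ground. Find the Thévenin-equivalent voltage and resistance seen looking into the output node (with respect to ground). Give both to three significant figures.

V_th = 26.9 V, R_th = 12.2 kΩ

V_th is the open-circuit tap voltage: 31.6 × 82.0/(14.4 + 82.0) = 26.9 V.
With the supply zeroed, R₁ and R₂ appear in parallel from the tap: R_th = R₁‖R₂ = (14.4 × 82.0)/96.40 = 12.2 kΩ.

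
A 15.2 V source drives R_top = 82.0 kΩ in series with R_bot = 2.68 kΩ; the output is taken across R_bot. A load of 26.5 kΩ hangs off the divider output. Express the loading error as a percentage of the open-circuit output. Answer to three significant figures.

Unloaded V = 15.2 × 2.68/84.68 = 0.48106 V.
Loaded: R_bot‖R_L = 2.434 kΩ, giving V = 15.2 × 2.434/84.43 = 0.43815 V.
Drop = (0.48106 − 0.43815) / 0.48106 = 8.92 %.

8.92 %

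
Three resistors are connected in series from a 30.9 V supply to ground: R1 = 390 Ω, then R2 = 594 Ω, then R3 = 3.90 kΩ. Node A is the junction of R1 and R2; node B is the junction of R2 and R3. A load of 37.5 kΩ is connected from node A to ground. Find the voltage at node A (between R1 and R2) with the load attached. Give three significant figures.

Below node A the series string R2+R3 = 4494 Ω sits in parallel with the 37500 Ω load: 4013 Ω.
V_A = 30.9 × 4013/(390 + 4013) = 28.2 V.

V ≈ 28.2 V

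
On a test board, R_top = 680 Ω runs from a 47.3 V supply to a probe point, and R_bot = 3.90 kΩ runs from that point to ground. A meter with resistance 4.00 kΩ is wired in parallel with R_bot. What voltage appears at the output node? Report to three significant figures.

The load sits in parallel with R_bot: R_bot‖R_L = (3900 × 4000) / (3900 + 4000) = 1975 Ω.
V_out = 47.3 × 1975 / (680 + 1975) = 47.3 × 1975/2655 = 35.2 V.
(Unloaded it would have been 40.3 V.)

V_out ≈ 35.2 V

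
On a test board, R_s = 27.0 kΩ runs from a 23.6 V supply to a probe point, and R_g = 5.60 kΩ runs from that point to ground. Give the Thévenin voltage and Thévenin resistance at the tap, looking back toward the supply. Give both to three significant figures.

V_th is the open-circuit tap voltage: 23.6 × 5.60/(27.0 + 5.60) = 4.05 V.
With the supply zeroed, R_s and R_g appear in parallel from the tap: R_th = R_s‖R_g = (27.0 × 5.60)/32.60 = 4.64 kΩ.

V_th = 4.05 V, R_th = 4.64 kΩ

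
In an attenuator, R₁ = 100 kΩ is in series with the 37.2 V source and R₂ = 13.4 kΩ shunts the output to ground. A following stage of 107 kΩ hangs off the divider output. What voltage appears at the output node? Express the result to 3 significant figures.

V_out ≈ 3.96 V

The load sits in parallel with R₂: R₂‖R_L = (13.4 × 107) / (13.4 + 107) = 11.91 kΩ.
V_out = 37.2 × 11.91 / (100 + 11.91) = 37.2 × 11.91/111.9 = 3.96 V.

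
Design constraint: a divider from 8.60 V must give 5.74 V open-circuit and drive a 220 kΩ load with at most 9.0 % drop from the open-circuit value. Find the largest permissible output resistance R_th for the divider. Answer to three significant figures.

Loading drop = R_th/(R_th + R_L) ≤ 0.0900, so R_th ≤ R_L · ε/(1−ε) = 220 kΩ × 0.0900/0.9100 = 21.8 kΩ.
(Any R1, R2 with R2/(R1+R2) = 0.667 and R1‖R2 ≤ 21.8 kΩ will meet the spec.)

R_th ≤ 21.8 kΩ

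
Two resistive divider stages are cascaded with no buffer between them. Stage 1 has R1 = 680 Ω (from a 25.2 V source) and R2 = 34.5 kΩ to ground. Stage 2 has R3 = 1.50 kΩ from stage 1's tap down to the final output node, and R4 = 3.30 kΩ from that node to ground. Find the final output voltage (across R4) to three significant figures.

Stage 2 presents R3+R4 = 4800 Ω as a load on stage 1's tap.
Stage 1's lower leg becomes R2‖(R3+R4) = 4214 Ω, so V_mid = 25.2 × 4214/4894 = 21.70 V.
Stage 2 is itself unloaded: V_out = V_mid × R4/(R3+R4) = 21.70 × 3300/4800 = 14.9 V.

V_out ≈ 14.9 V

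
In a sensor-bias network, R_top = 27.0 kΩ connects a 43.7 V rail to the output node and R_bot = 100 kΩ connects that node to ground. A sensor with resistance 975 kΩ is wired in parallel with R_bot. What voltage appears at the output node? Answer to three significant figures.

V_out ≈ 33.7 V

The load sits in parallel with R_bot: R_bot‖R_L = (100 × 975) / (100 + 975) = 90.70 kΩ.
V_out = 43.7 × 90.70 / (27.0 + 90.70) = 43.7 × 90.70/117.7 = 33.7 V.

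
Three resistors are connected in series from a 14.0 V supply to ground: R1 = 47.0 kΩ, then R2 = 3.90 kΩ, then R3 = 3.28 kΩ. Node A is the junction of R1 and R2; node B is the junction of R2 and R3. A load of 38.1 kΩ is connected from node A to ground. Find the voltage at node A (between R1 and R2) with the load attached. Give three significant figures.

Below node A the series string R2+R3 = 7.180 kΩ sits in parallel with the 38.1 kΩ load: 6.041 kΩ.
V_A = 14.0 × 6.041/(47.0 + 6.041) = 1.59 V.

V ≈ 1.59 V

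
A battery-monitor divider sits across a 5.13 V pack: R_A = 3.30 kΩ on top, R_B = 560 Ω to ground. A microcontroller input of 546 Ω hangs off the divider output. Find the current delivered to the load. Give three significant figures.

I_L ≈ 0.726 mA

R_B‖R_L = 276.5 Ω; V_out = 5.13 × 276.5/3576 = 0.3965 V.
I_L = V_out / R_L = 0.3965 / 546 Ω = 0.726 mA.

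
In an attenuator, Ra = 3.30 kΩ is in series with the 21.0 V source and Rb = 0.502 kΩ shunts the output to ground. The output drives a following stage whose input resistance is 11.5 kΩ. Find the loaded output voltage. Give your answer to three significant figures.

V_out ≈ 2.67 V

The load sits in parallel with Rb: Rb‖R_L = (502 × 11500) / (502 + 11500) = 481.0 Ω.
V_out = 21.0 × 481.0 / (3300 + 481.0) = 21.0 × 481.0/3781 = 2.67 V.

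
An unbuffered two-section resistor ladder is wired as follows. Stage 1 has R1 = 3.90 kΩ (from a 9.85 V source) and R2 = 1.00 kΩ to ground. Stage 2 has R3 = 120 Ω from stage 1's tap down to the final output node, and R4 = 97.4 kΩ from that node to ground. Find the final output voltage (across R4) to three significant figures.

V_out ≈ 1.99 V

Stage 2 presents R3+R4 = 97520 Ω as a load on stage 1's tap.
Stage 1's lower leg becomes R2‖(R3+R4) = 989.8 Ω, so V_mid = 9.85 × 989.8/4890 = 1.994 V.
Stage 2 is itself unloaded: V_out = V_mid × R4/(R3+R4) = 1.994 × 97400/97520 = 1.99 V.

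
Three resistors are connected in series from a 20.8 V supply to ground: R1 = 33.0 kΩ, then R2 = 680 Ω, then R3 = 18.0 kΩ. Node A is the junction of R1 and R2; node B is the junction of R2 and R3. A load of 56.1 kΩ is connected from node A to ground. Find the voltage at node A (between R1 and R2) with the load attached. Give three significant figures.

V ≈ 6.20 V

Below node A the series string R2+R3 = 18680 Ω sits in parallel with the 56100 Ω load: 14010 Ω.
V_A = 20.8 × 14010/(33000 + 14010) = 6.20 V.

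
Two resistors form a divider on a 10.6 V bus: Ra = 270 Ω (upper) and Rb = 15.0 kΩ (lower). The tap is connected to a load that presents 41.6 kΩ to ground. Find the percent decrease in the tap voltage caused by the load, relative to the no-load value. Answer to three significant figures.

The divider's output (Thévenin) resistance is Ra‖Rb = 265.2 Ω.
Fractional drop under load = R_th/(R_th + R_L) = 265.2 / (265.2 + 41600) = 0.006335.
So the output falls by 0.634 %.

0.634 %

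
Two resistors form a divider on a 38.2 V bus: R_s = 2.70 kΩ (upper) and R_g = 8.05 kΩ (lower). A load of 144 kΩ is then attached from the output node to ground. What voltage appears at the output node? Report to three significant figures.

V_out ≈ 28.2 V

The load sits in parallel with R_g: R_g‖R_L = (8.05 × 144) / (8.05 + 144) = 7.624 kΩ.
V_out = 38.2 × 7.624 / (2.70 + 7.624) = 38.2 × 7.624/10.32 = 28.2 V.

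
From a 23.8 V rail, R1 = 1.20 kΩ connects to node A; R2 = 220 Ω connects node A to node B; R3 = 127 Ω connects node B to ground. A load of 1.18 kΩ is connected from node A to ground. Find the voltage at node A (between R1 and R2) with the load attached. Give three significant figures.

Below node A the series string R2+R3 = 347.0 Ω sits in parallel with the 1180 Ω load: 268.1 Ω.
V_A = 23.8 × 268.1/(1200 + 268.1) = 4.35 V.

V ≈ 4.35 V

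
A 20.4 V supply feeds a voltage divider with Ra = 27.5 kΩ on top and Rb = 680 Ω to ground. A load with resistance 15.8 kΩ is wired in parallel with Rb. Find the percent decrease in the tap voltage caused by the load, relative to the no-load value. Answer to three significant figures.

The divider's output (Thévenin) resistance is Ra‖Rb = 663.6 Ω.
Fractional drop under load = R_th/(R_th + R_L) = 663.6 / (663.6 + 15800) = 0.04031.
So the output falls by 4.03 %.

4.03 %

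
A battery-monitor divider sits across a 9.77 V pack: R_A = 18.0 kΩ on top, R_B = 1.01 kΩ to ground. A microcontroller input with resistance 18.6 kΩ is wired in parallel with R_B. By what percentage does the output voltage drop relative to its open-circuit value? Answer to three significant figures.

4.89 %

The divider's output (Thévenin) resistance is R_A‖R_B = 0.9563 kΩ.
Fractional drop under load = R_th/(R_th + R_L) = 0.9563 / (0.9563 + 18.6) = 0.04890.
So the output falls by 4.89 %.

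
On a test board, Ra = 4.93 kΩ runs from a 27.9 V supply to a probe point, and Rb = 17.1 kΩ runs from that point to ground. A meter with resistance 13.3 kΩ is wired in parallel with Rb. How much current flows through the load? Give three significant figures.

Rb‖R_L = 7.481 kΩ; V_out = 27.9 × 7.481/12.41 = 16.82 V.
I_L = V_out / R_L = 16.82 / 13.3 kΩ = 1.26 mA.

I_L ≈ 1.26 mA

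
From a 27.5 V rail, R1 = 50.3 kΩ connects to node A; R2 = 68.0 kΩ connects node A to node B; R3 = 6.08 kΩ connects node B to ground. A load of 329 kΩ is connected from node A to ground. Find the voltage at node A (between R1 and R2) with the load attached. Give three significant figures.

V ≈ 15.0 V

Below node A the series string R2+R3 = 74.08 kΩ sits in parallel with the 329 kΩ load: 60.47 kΩ.
V_A = 27.5 × 60.47/(50.3 + 60.47) = 15.0 V.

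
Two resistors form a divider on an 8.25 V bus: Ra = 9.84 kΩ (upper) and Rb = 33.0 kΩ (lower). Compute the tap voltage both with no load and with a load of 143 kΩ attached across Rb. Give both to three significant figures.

Open-circuit: V = 8.25 × 33.0/(9.84 + 33.0) = 6.36 V.
With the load, Rb becomes Rb‖R_L = 26.81 kΩ, so V = 8.25 × 26.81/36.65 = 6.04 V.

Unloaded: 6.36 V; loaded: 6.04 V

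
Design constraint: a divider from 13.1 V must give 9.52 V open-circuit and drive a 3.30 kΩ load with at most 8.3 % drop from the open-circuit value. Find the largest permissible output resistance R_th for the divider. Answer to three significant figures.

Loading drop = R_th/(R_th + R_L) ≤ 0.0830, so R_th ≤ R_L · ε/(1−ε) = 3.30 kΩ × 0.0830/0.9170 = 299 Ω.

R_th ≤ 299 Ω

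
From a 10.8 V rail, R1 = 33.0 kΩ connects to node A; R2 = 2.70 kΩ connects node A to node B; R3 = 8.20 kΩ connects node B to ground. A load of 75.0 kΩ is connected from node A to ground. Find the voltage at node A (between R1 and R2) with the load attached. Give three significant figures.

V ≈ 2.42 V

Below node A the series string R2+R3 = 10.90 kΩ sits in parallel with the 75.0 kΩ load: 9.517 kΩ.
V_A = 10.8 × 9.517/(33.0 + 9.517) = 2.42 V.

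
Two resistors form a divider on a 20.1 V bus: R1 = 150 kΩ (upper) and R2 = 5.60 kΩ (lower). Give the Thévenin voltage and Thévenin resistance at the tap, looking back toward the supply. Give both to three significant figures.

V_th is the open-circuit tap voltage: 20.1 × 5.60/(150 + 5.60) = 0.723 V.
With the supply zeroed, R1 and R2 appear in parallel from the tap: R_th = R1‖R2 = (150 × 5.60)/155.6 = 5.40 kΩ.

V_th = 0.723 V, R_th = 5.40 kΩ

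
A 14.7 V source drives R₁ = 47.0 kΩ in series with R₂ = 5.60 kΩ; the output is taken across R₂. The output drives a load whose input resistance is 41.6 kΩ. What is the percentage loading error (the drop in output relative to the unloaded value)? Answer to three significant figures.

10.7 %

The divider's output (Thévenin) resistance is R₁‖R₂ = 5.004 kΩ.
Fractional drop under load = R_th/(R_th + R_L) = 5.004 / (5.004 + 41.6) = 0.1074.
So the output falls by 10.7 %.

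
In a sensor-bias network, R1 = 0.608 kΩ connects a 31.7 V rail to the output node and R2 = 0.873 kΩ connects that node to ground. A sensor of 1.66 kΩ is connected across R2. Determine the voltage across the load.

V_out ≈ 15.4 V

The load sits in parallel with R2: R2‖R_L = (873 × 1660) / (873 + 1660) = 572.1 Ω.
V_out = 31.7 × 572.1 / (608 + 572.1) = 31.7 × 572.1/1180 = 15.4 V.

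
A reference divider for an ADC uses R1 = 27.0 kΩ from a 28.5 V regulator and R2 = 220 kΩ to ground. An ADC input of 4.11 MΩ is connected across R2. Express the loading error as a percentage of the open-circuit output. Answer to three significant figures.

0.582 %

The divider's output (Thévenin) resistance is R1‖R2 = 24.05 kΩ.
Fractional drop under load = R_th/(R_th + R_L) = 24.05 / (24.05 + 4110) = 0.005817.
So the output falls by 0.582 %.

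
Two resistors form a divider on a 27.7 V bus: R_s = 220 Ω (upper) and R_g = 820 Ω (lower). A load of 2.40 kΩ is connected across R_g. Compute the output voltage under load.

The load sits in parallel with R_g: R_g‖R_L = (820 × 2400) / (820 + 2400) = 611.2 Ω.
V_out = 27.7 × 611.2 / (220 + 611.2) = 27.7 × 611.2/831.2 = 20.4 V.

V_out ≈ 20.4 V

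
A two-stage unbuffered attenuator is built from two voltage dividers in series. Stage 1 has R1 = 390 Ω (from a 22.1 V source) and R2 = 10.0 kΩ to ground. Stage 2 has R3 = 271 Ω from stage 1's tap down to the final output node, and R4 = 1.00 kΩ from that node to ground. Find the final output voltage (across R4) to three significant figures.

V_out ≈ 12.9 V

Stage 2 presents R3+R4 = 1271 Ω as a load on stage 1's tap.
Stage 1's lower leg becomes R2‖(R3+R4) = 1128 Ω, so V_mid = 22.1 × 1128/1518 = 16.42 V.
Stage 2 is itself unloaded: V_out = V_mid × R4/(R3+R4) = 16.42 × 1000/1271 = 12.9 V.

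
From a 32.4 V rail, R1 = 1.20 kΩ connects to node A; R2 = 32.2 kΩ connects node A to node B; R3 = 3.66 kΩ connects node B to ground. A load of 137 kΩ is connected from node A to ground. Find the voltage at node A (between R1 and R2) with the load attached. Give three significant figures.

Below node A the series string R2+R3 = 35.86 kΩ sits in parallel with the 137 kΩ load: 28.42 kΩ.
V_A = 32.4 × 28.42/(1.20 + 28.42) = 31.1 V.

V ≈ 31.1 V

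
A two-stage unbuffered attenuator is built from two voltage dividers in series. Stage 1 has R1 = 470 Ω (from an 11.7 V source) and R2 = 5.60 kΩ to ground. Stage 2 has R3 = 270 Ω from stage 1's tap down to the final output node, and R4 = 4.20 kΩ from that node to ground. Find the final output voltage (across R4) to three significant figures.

Stage 2 presents R3+R4 = 4470 Ω as a load on stage 1's tap.
Stage 1's lower leg becomes R2‖(R3+R4) = 2486 Ω, so V_mid = 11.7 × 2486/2956 = 9.840 V.
Stage 2 is itself unloaded: V_out = V_mid × R4/(R3+R4) = 9.840 × 4200/4470 = 9.25 V.

V_out ≈ 9.25 V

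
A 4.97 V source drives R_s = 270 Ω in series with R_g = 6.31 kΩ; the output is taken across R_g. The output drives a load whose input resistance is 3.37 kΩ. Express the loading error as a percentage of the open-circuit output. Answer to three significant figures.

7.13 %

The divider's output (Thévenin) resistance is R_s‖R_g = 258.9 Ω.
Fractional drop under load = R_th/(R_th + R_L) = 258.9 / (258.9 + 3370) = 0.07135.
So the output falls by 7.13 %.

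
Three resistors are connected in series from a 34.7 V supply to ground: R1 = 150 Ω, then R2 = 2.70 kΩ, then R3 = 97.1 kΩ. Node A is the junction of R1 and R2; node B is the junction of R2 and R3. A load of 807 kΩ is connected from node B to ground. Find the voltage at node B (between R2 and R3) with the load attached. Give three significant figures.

V ≈ 33.6 V

At node B, R3 is in parallel with the load: R3‖R_L = 86670 Ω.
Below node A the resistance is R2 + (R3‖R_L) = 89370 Ω, so V_A = 34.7 × 89370/89520 = 34.64 V.
Then V_B = V_A × (R3‖R_L)/(R2 + R3‖R_L) = 34.64 × 86670/89370 = 33.6 V.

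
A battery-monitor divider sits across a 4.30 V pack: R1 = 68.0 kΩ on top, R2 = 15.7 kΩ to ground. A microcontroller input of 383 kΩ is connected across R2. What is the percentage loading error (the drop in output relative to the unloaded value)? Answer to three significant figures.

The divider's output (Thévenin) resistance is R1‖R2 = 12.76 kΩ.
Fractional drop under load = R_th/(R_th + R_L) = 12.76 / (12.76 + 383) = 0.03223.
So the output falls by 3.22 %.

3.22 %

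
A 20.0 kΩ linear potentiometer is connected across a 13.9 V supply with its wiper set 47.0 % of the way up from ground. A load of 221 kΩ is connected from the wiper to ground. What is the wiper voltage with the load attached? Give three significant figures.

The wiper splits the pot into (1−α)R = 10.60 kΩ above and αR = 9.400 kΩ below.
Lower section ‖ load = 9.016 kΩ.
V_wiper = 13.9 × 9.016/(10.60 + 9.016) = 6.39 V.

V ≈ 6.39 V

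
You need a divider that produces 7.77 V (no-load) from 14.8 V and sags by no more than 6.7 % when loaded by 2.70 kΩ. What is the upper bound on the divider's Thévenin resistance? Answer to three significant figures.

Loading drop = R_th/(R_th + R_L) ≤ 0.0670, so R_th ≤ R_L · ε/(1−ε) = 2.70 kΩ × 0.0670/0.9330 = 194 Ω.

R_th ≤ 194 Ω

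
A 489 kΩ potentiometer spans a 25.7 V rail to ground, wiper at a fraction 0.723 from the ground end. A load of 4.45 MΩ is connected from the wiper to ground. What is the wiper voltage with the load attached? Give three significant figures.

V ≈ 18.2 V

The wiper splits the pot into (1−α)R = 135.5 kΩ above and αR = 353.5 kΩ below.
Lower section ‖ load = 327.5 kΩ.
V_wiper = 25.7 × 327.5/(135.5 + 327.5) = 18.2 V.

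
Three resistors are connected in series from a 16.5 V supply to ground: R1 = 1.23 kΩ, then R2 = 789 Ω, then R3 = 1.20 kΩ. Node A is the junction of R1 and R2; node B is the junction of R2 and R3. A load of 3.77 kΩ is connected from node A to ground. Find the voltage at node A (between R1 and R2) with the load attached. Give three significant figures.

Below node A the series string R2+R3 = 1989 Ω sits in parallel with the 3770 Ω load: 1302 Ω.
V_A = 16.5 × 1302/(1230 + 1302) = 8.48 V.

V ≈ 8.48 V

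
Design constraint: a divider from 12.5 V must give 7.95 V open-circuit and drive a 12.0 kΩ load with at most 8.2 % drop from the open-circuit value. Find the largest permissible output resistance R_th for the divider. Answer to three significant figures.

R_th ≤ 1.07 kΩ

Loading drop = R_th/(R_th + R_L) ≤ 0.0820, so R_th ≤ R_L · ε/(1−ε) = 12.0 kΩ × 0.0820/0.9180 = 1.07 kΩ.
(Any R1, R2 with R2/(R1+R2) = 0.636 and R1‖R2 ≤ 1.07 kΩ will meet the spec.)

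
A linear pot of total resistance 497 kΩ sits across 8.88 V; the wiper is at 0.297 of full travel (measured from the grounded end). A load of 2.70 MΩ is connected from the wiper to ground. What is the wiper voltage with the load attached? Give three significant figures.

V ≈ 2.54 V

The wiper splits the pot into (1−α)R = 349.4 kΩ above and αR = 147.6 kΩ below.
Lower section ‖ load = 140.0 kΩ.
V_wiper = 8.88 × 140.0/(349.4 + 140.0) = 2.54 V.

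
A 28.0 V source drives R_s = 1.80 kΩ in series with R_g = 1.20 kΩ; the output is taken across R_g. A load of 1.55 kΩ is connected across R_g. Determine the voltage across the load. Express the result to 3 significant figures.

V_out ≈ 7.65 V

The load sits in parallel with R_g: R_g‖R_L = (1.20 × 1.55) / (1.20 + 1.55) = 0.6764 kΩ.
V_out = 28.0 × 0.6764 / (1.80 + 0.6764) = 28.0 × 0.6764/2.476 = 7.65 V.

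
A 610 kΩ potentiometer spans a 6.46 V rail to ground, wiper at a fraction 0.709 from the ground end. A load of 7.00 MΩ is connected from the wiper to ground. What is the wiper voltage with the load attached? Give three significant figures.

V ≈ 4.50 V

The wiper splits the pot into (1−α)R = 177.5 kΩ above and αR = 432.5 kΩ below.
Lower section ‖ load = 407.3 kΩ.
V_wiper = 6.46 × 407.3/(177.5 + 407.3) = 4.50 V.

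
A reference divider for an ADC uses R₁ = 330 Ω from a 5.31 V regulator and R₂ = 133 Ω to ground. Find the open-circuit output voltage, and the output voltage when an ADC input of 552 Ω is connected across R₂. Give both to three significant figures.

Unloaded: 1.53 V; loaded: 1.30 V

Open-circuit: V = 5.31 × 133/(330 + 133) = 1.53 V.
With the load, R₂ becomes R₂‖R_L = 107.2 Ω, so V = 5.31 × 107.2/437.2 = 1.30 V.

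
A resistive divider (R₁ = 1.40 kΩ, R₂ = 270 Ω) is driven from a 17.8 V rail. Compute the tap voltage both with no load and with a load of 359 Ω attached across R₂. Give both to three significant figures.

Unloaded: 2.88 V; loaded: 1.77 V

Open-circuit: V = 17.8 × 270/(1400 + 270) = 2.88 V.
With the load, R₂ becomes R₂‖R_L = 154.1 Ω, so V = 17.8 × 154.1/1554 = 1.77 V.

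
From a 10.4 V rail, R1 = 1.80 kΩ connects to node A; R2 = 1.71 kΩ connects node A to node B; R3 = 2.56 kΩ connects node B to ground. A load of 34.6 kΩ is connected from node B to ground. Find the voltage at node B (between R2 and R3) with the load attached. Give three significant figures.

V ≈ 4.21 V

At node B, R3 is in parallel with the load: R3‖R_L = 2.384 kΩ.
Below node A the resistance is R2 + (R3‖R_L) = 4.094 kΩ, so V_A = 10.4 × 4.094/5.894 = 7.224 V.
Then V_B = V_A × (R3‖R_L)/(R2 + R3‖R_L) = 7.224 × 2.384/4.094 = 4.21 V.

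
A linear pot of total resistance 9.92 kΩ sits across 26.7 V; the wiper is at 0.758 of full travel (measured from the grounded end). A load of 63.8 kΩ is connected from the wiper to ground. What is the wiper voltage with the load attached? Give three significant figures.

The wiper splits the pot into (1−α)R = 2.401 kΩ above and αR = 7.519 kΩ below.
Lower section ‖ load = 6.727 kΩ.
V_wiper = 26.7 × 6.727/(2.401 + 6.727) = 19.7 V.

V ≈ 19.7 V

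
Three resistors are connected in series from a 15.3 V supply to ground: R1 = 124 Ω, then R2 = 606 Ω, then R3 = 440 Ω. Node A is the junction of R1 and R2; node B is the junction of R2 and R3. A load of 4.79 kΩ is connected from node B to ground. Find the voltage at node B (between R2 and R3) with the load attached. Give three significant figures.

V ≈ 5.44 V

At node B, R3 is in parallel with the load: R3‖R_L = 403.0 Ω.
Below node A the resistance is R2 + (R3‖R_L) = 1009 Ω, so V_A = 15.3 × 1009/1133 = 13.63 V.
Then V_B = V_A × (R3‖R_L)/(R2 + R3‖R_L) = 13.63 × 403.0/1009 = 5.44 V.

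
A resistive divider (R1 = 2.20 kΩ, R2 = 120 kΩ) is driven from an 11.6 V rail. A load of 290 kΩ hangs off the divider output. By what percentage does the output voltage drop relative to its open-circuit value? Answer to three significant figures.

0.739 %

The divider's output (Thévenin) resistance is R1‖R2 = 2.160 kΩ.
Fractional drop under load = R_th/(R_th + R_L) = 2.160 / (2.160 + 290) = 0.007395.
So the output falls by 0.739 %.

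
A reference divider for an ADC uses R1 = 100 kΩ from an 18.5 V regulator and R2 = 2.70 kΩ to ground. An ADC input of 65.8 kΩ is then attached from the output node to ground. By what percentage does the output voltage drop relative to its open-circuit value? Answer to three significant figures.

3.84 %

The divider's output (Thévenin) resistance is R1‖R2 = 2.629 kΩ.
Fractional drop under load = R_th/(R_th + R_L) = 2.629 / (2.629 + 65.8) = 0.03842.
So the output falls by 3.84 %.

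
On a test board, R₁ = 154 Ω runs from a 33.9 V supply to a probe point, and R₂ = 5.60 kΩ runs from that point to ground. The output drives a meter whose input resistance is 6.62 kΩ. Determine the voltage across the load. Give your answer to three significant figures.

V_out ≈ 32.3 V

The load sits in parallel with R₂: R₂‖R_L = (5600 × 6620) / (5600 + 6620) = 3034 Ω.
V_out = 33.9 × 3034 / (154 + 3034) = 33.9 × 3034/3188 = 32.3 V.
(Unloaded it would have been 33.0 V.)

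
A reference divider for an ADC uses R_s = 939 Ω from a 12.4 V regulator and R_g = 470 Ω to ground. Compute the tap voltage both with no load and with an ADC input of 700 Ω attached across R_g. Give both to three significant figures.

Unloaded: 4.14 V; loaded: 2.86 V

Open-circuit: V = 12.4 × 470/(939 + 470) = 4.14 V.
With the load, R_g becomes R_g‖R_L = 281.2 Ω, so V = 12.4 × 281.2/1220 = 2.86 V.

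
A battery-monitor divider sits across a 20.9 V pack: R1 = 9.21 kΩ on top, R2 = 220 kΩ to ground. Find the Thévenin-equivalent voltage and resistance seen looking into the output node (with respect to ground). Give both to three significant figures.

V_th = 20.1 V, R_th = 8.84 kΩ

V_th is the open-circuit tap voltage: 20.9 × 220/(9.21 + 220) = 20.1 V.
With the supply zeroed, R1 and R2 appear in parallel from the tap: R_th = R1‖R2 = (9.21 × 220)/229.2 = 8.84 kΩ.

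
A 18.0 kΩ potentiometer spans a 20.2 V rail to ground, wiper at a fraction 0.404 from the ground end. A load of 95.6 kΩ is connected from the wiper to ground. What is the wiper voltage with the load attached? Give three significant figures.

V ≈ 7.81 V

The wiper splits the pot into (1−α)R = 10.73 kΩ above and αR = 7.272 kΩ below.
Lower section ‖ load = 6.758 kΩ.
V_wiper = 20.2 × 6.758/(10.73 + 6.758) = 7.81 V.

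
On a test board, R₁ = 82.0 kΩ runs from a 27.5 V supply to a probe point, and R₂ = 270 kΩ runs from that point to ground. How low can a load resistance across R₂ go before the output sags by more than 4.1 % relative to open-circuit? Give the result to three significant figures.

R_L(min) ≈ 1.47 MΩ

Output resistance R_th = R₁‖R₂ = (82.0 × 270)/352.0 = 62.90 kΩ.
The fractional drop is R_th/(R_th + R_L); requiring this ≤ 0.0410 gives R_L ≥ R_th(1/0.0410 − 1) = 62.90 × 23.39 = 1.47 MΩ.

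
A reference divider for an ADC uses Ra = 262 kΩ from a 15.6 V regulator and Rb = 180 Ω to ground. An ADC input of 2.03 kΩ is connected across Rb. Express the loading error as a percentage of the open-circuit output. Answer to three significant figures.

Unloaded V = 15.6 × 180/262200 = 0.010710 V.
Loaded: Rb‖R_L = 165.3 Ω, giving V = 15.6 × 165.3/262200 = 0.0098384 V.
Drop = (0.010710 − 0.0098384) / 0.010710 = 8.14 %.

8.14 %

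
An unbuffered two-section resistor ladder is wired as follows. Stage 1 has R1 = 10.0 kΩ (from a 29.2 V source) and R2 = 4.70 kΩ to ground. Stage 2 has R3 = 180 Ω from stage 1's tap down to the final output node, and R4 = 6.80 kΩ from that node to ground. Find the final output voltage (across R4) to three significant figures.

V_out ≈ 6.24 V

Stage 2 presents R3+R4 = 6980 Ω as a load on stage 1's tap.
Stage 1's lower leg becomes R2‖(R3+R4) = 2809 Ω, so V_mid = 29.2 × 2809/12810 = 6.403 V.
Stage 2 is itself unloaded: V_out = V_mid × R4/(R3+R4) = 6.403 × 6800/6980 = 6.24 V.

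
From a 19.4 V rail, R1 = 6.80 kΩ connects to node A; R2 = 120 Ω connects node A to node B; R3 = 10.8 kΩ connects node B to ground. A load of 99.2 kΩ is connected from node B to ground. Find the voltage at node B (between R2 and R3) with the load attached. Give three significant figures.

V ≈ 11.3 V

At node B, R3 is in parallel with the load: R3‖R_L = 9740 Ω.
Below node A the resistance is R2 + (R3‖R_L) = 9860 Ω, so V_A = 19.4 × 9860/16660 = 11.48 V.
Then V_B = V_A × (R3‖R_L)/(R2 + R3‖R_L) = 11.48 × 9740/9860 = 11.3 V.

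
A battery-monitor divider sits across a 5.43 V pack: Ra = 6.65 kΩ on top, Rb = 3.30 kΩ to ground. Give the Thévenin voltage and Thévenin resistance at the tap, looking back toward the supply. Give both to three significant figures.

V_th = 1.80 V, R_th = 2.21 kΩ

V_th is the open-circuit tap voltage: 5.43 × 3.30/(6.65 + 3.30) = 1.80 V.
With the supply zeroed, Ra and Rb appear in parallel from the tap: R_th = Ra‖Rb = (6.65 × 3.30)/9.950 = 2.21 kΩ.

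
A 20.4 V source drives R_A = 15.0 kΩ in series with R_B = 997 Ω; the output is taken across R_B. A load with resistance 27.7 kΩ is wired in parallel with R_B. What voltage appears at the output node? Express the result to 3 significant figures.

The load sits in parallel with R_B: R_B‖R_L = (997 × 27700) / (997 + 27700) = 962.4 Ω.
V_out = 20.4 × 962.4 / (15000 + 962.4) = 20.4 × 962.4/15960 = 1.23 V.
(Unloaded it would have been 1.27 V.)

V_out ≈ 1.23 V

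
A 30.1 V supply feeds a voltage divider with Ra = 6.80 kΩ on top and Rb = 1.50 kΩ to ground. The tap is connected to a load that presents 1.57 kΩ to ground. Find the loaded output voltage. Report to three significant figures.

V_out ≈ 3.05 V

The load sits in parallel with Rb: Rb‖R_L = (1.50 × 1.57) / (1.50 + 1.57) = 0.7671 kΩ.
V_out = 30.1 × 0.7671 / (6.80 + 0.7671) = 30.1 × 0.7671/7.567 = 3.05 V.
(Unloaded it would have been 5.44 V.)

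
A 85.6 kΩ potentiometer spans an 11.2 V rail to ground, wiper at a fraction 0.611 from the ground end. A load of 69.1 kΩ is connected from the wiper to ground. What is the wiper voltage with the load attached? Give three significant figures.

The wiper splits the pot into (1−α)R = 33.30 kΩ above and αR = 52.30 kΩ below.
Lower section ‖ load = 29.77 kΩ.
V_wiper = 11.2 × 29.77/(33.30 + 29.77) = 5.29 V.

V ≈ 5.29 V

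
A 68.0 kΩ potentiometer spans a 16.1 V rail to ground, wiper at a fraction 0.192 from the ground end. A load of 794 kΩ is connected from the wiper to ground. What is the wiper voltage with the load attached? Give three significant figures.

V ≈ 3.05 V

The wiper splits the pot into (1−α)R = 54.94 kΩ above and αR = 13.06 kΩ below.
Lower section ‖ load = 12.84 kΩ.
V_wiper = 16.1 × 12.84/(54.94 + 12.84) = 3.05 V.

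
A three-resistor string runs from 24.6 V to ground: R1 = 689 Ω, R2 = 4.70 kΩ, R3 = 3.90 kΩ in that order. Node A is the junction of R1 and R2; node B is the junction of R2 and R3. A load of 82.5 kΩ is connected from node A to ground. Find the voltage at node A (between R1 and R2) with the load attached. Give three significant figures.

Below node A the series string R2+R3 = 8600 Ω sits in parallel with the 82500 Ω load: 7788 Ω.
V_A = 24.6 × 7788/(689 + 7788) = 22.6 V.

V ≈ 22.6 V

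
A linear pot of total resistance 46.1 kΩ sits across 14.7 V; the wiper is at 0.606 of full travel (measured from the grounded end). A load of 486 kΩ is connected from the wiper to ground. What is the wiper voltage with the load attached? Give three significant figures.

V ≈ 8.71 V

The wiper splits the pot into (1−α)R = 18.16 kΩ above and αR = 27.94 kΩ below.
Lower section ‖ load = 26.42 kΩ.
V_wiper = 14.7 × 26.42/(18.16 + 26.42) = 8.71 V.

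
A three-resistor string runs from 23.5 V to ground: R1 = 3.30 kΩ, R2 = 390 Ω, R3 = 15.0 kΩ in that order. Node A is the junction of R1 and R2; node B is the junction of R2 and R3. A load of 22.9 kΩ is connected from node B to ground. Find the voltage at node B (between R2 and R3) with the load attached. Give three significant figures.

V ≈ 16.7 V

At node B, R3 is in parallel with the load: R3‖R_L = 9063 Ω.
Below node A the resistance is R2 + (R3‖R_L) = 9453 Ω, so V_A = 23.5 × 9453/12750 = 17.42 V.
Then V_B = V_A × (R3‖R_L)/(R2 + R3‖R_L) = 17.42 × 9063/9453 = 16.7 V.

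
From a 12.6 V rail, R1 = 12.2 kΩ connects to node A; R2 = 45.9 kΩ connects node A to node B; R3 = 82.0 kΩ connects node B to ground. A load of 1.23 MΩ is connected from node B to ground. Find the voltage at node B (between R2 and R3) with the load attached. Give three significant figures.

At node B, R3 is in parallel with the load: R3‖R_L = 76.88 kΩ.
Below node A the resistance is R2 + (R3‖R_L) = 122.8 kΩ, so V_A = 12.6 × 122.8/135.0 = 11.46 V.
Then V_B = V_A × (R3‖R_L)/(R2 + R3‖R_L) = 11.46 × 76.88/122.8 = 7.18 V.

V ≈ 7.18 V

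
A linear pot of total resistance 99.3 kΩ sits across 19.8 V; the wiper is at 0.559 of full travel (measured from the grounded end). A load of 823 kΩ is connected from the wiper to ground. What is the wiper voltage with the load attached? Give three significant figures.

V ≈ 10.7 V

The wiper splits the pot into (1−α)R = 43.79 kΩ above and αR = 55.51 kΩ below.
Lower section ‖ load = 52.00 kΩ.
V_wiper = 19.8 × 52.00/(43.79 + 52.00) = 10.7 V.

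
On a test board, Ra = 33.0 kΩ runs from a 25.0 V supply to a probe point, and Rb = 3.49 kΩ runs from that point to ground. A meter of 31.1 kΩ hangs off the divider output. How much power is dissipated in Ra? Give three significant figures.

P ≈ 15.8 mW

Total resistance from the source is Ra + (Rb‖R_L) = 36.14 kΩ, so I = 25.0/36.14 kΩ = 0.6918 mA.
P = I²·Ra = (0.6918 mA)² × 33.0 kΩ = 15.8 mW.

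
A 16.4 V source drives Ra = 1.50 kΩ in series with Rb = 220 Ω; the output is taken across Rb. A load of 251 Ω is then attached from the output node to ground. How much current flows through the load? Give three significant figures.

Rb‖R_L = 117.2 Ω; V_out = 16.4 × 117.2/1617 = 1.189 V.
I_L = V_out / R_L = 1.189 / 251 Ω = 4.74 mA.

I_L ≈ 4.74 mA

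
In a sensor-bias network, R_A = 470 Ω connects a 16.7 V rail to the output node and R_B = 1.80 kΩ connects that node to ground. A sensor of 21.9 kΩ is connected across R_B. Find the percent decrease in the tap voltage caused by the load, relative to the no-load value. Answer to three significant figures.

1.67 %

The divider's output (Thévenin) resistance is R_A‖R_B = 372.7 Ω.
Fractional drop under load = R_th/(R_th + R_L) = 372.7 / (372.7 + 21900) = 0.01673.
So the output falls by 1.67 %.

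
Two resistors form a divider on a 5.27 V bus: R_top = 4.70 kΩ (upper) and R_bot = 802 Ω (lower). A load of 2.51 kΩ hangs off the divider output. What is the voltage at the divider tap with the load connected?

V_out ≈ 0.603 V

The load sits in parallel with R_bot: R_bot‖R_L = (802 × 2510) / (802 + 2510) = 607.8 Ω.
V_out = 5.27 × 607.8 / (4700 + 607.8) = 5.27 × 607.8/5308 = 0.603 V.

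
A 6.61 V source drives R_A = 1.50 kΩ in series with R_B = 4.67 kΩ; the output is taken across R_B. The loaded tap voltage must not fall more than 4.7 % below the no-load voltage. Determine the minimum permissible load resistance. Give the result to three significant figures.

R_L(min) ≈ 23.0 kΩ

Output resistance R_th = R_A‖R_B = (1.50 × 4.67)/6.170 = 1.135 kΩ.
The fractional drop is R_th/(R_th + R_L); requiring this ≤ 0.0470 gives R_L ≥ R_th(1/0.0470 − 1) = 1.135 × 20.28 = 23.0 kΩ.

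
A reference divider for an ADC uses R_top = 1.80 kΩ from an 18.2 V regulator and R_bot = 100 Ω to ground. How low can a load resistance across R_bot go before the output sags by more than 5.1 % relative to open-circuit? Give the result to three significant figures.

Output resistance R_th = R_top‖R_bot = (1800 × 100)/1900 = 94.74 Ω.
The fractional drop is R_th/(R_th + R_L); requiring this ≤ 0.0510 gives R_L ≥ R_th(1/0.0510 − 1) = 94.74 × 18.61 = 1.76 kΩ.

R_L(min) ≈ 1.76 kΩ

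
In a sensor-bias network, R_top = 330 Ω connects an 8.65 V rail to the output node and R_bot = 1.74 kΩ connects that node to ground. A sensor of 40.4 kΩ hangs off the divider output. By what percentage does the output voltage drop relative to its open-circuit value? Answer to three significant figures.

The divider's output (Thévenin) resistance is R_top‖R_bot = 277.4 Ω.
Fractional drop under load = R_th/(R_th + R_L) = 277.4 / (277.4 + 40400) = 0.006819.
So the output falls by 0.682 %.

0.682 %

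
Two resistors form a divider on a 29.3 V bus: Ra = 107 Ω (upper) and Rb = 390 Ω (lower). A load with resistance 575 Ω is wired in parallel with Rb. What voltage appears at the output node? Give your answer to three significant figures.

The load sits in parallel with Rb: Rb‖R_L = (390 × 575) / (390 + 575) = 232.4 Ω.
V_out = 29.3 × 232.4 / (107 + 232.4) = 29.3 × 232.4/339.4 = 20.1 V.

V_out ≈ 20.1 V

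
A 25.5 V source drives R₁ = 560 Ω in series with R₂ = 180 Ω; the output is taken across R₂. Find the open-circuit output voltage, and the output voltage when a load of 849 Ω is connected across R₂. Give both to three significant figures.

Unloaded: 6.20 V; loaded: 5.35 V

Open-circuit: V = 25.5 × 180/(560 + 180) = 6.20 V.
With the load, R₂ becomes R₂‖R_L = 148.5 Ω, so V = 25.5 × 148.5/708.5 = 5.35 V.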